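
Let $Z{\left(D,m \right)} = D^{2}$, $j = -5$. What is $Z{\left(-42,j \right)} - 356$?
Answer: $1408$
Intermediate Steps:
$Z{\left(-42,j \right)} - 356 = \left(-42\right)^{2} - 356 = 1764 - 356 = 1408$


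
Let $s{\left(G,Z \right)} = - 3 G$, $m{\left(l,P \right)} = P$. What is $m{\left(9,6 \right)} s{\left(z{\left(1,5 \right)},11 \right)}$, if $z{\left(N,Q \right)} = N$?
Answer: $-18$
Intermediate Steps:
$s{\left(G,Z \right)} = - 3 G$
$m{\left(9,6 \right)} s{\left(z{\left(1,5 \right)},11 \right)} = 6 \left(\left(-3\right) 1\right) = 6 \left(-3\right) = -18$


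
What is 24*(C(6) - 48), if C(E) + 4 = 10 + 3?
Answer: -936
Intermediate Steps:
C(E) = 9 (C(E) = -4 + (10 + 3) = -4 + 13 = 9)
24*(C(6) - 48) = 24*(9 - 48) = 24*(-39) = -936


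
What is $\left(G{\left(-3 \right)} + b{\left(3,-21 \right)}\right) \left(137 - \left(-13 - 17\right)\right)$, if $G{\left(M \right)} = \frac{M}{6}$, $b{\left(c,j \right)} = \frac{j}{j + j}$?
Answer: $0$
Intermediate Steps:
$b{\left(c,j \right)} = \frac{1}{2}$ ($b{\left(c,j \right)} = \frac{j}{2 j} = j \frac{1}{2 j} = \frac{1}{2}$)
$G{\left(M \right)} = \frac{M}{6}$ ($G{\left(M \right)} = M \frac{1}{6} = \frac{M}{6}$)
$\left(G{\left(-3 \right)} + b{\left(3,-21 \right)}\right) \left(137 - \left(-13 - 17\right)\right) = \left(\frac{1}{6} \left(-3\right) + \frac{1}{2}\right) \left(137 - \left(-13 - 17\right)\right) = \left(- \frac{1}{2} + \frac{1}{2}\right) \left(137 - \left(-13 - 17\right)\right) = 0 \left(137 - -30\right) = 0 \left(137 + 30\right) = 0 \cdot 167 = 0$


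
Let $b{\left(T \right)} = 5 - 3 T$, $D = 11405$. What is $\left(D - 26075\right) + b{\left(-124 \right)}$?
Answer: $-14293$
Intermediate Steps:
$\left(D - 26075\right) + b{\left(-124 \right)} = \left(11405 - 26075\right) + \left(5 - -372\right) = -14670 + \left(5 + 372\right) = -14670 + 377 = -14293$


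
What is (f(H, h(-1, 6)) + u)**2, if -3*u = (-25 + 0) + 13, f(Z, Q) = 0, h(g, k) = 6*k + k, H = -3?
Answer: 16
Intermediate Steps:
h(g, k) = 7*k
u = 4 (u = -((-25 + 0) + 13)/3 = -(-25 + 13)/3 = -1/3*(-12) = 4)
(f(H, h(-1, 6)) + u)**2 = (0 + 4)**2 = 4**2 = 16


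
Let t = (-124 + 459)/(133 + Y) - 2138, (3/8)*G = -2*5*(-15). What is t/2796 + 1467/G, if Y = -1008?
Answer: 1893721/652400 ≈ 2.9027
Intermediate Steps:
G = 400 (G = 8*(-2*5*(-15))/3 = 8*(-10*(-15))/3 = (8/3)*150 = 400)
t = -374217/175 (t = (-124 + 459)/(133 - 1008) - 2138 = 335/(-875) - 2138 = 335*(-1/875) - 2138 = -67/175 - 2138 = -374217/175 ≈ -2138.4)
t/2796 + 1467/G = -374217/175/2796 + 1467/400 = -374217/175*1/2796 + 1467*(1/400) = -124739/163100 + 1467/400 = 1893721/652400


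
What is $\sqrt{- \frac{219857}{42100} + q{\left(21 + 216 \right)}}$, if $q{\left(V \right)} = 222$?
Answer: $\frac{\sqrt{3842190403}}{4210} \approx 14.723$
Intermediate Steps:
$\sqrt{- \frac{219857}{42100} + q{\left(21 + 216 \right)}} = \sqrt{- \frac{219857}{42100} + 222} = \sqrt{\frac{9126343}{42100}} = \frac{\sqrt{3842190403}}{4210}$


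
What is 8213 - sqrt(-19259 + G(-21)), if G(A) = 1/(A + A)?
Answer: 8213 - I*sqrt(33972918)/42 ≈ 8213.0 - 138.78*I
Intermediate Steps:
G(A) = 1/(2*A)
8213 - sqrt(-19259 + G(-21)) = 8213 - sqrt(-19259 + (1/2)/(-21)) = 8213 - sqrt(-19259 + (1/2)*(-1/21)) = 8213 - sqrt(-19259 - 1/42) = 8213 - sqrt(-808879/42) = 8213 - I*sqrt(33972918)/42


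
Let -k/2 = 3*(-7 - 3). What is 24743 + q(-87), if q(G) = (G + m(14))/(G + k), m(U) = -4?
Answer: 668152/27 ≈ 24746.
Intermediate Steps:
k = 60 (k = -6*(-7 - 3) = -6*(-10) = -2*(-30) = 60)
q(G) = (-4 + G)/(60 + G) (q(G) = (G - 4)/(G + 60) = (-4 + G)/(60 + G))
24743 + q(-87) = 24743 + (-4 - 87)/(60 - 87) = 24743 - 91/(-27) = 24743 - 1/27*(-91) = 24743 + 91/27 = 668152/27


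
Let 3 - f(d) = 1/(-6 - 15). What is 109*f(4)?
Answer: 6976/21 ≈ 332.19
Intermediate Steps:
f(d) = 64/21 (f(d) = 3 - 1/(-6 - 15) = 3 - 1/(-21) = 3 - 1*(-1/21) = 3 + 1/21 = 64/21)
109*f(4) = 109*(64/21) = 6976/21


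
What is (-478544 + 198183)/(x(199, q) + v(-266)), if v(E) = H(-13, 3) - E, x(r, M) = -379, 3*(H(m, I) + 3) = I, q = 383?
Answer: 280361/115 ≈ 2437.9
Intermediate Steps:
H(m, I) = -3 + I/3
v(E) = -2 - E (v(E) = (-3 + (⅓)*3) - E = (-3 + 1) - E = -2 - E)
(-478544 + 198183)/(x(199, q) + v(-266)) = (-478544 + 198183)/(-379 + (-2 - 1*(-266))) = -280361/(-379 + (-2 + 266)) = -280361/(-379 + 264) = -280361/(-115) = -280361*(-1/115) = 280361/115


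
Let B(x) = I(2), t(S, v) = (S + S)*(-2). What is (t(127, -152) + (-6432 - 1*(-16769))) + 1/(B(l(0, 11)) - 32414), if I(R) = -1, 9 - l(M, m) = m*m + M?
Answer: 318607034/32415 ≈ 9829.0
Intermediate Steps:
t(S, v) = -4*S (t(S, v) = (2*S)*(-2) = -4*S)
l(M, m) = 9 - M - m² (l(M, m) = 9 - (m*m + M) = 9 - (m² + M) = 9 - (M + m²) = 9 + (-M - m²) = 9 - M - m²)
B(x) = -1
(t(127, -152) + (-6432 - 1*(-16769))) + 1/(B(l(0, 11)) - 32414) = (-4*127 + (-6432 - 1*(-16769))) + 1/(-1 - 32414) = (-508 + (-6432 + 16769)) + 1/(-32415) = (-508 + 10337) - 1/32415 = 9829 - 1/32415 = 318607034/32415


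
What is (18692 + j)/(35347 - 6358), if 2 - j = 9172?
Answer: 1058/3221 ≈ 0.32847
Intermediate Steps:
j = -9170 (j = 2 - 1*9172 = 2 - 9172 = -9170)
(18692 + j)/(35347 - 6358) = (18692 - 9170)/(35347 - 6358) = 9522/28989 = 9522*(1/28989) = 1058/3221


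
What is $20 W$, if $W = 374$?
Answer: $7480$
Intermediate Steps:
$20 W = 20 \cdot 374 = 7480$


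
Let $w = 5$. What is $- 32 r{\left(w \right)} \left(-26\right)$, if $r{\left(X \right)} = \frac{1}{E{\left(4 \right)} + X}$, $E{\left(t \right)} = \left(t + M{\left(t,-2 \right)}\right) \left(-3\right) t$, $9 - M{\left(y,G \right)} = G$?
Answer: $- \frac{832}{175} \approx -4.7543$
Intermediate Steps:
$M{\left(y,G \right)} = 9 - G$
$E{\left(t \right)} = t \left(-33 - 3 t\right)$ ($E{\left(t \right)} = \left(t + \left(9 - -2\right)\right) \left(-3\right) t = \left(t + \left(9 + 2\right)\right) \left(-3\right) t = \left(t + 11\right) \left(-3\right) t = \left(11 + t\right) \left(-3\right) t = \left(-33 - 3 t\right) t = t \left(-33 - 3 t\right)$)
$r{\left(X \right)} = \frac{1}{-180 + X}$ ($r{\left(X \right)} = \frac{1}{\left(-3\right) 4 \left(11 + 4\right) + X} = \frac{1}{\left(-3\right) 4 \cdot 15 + X} = \frac{1}{-180 + X}$)
$- 32 r{\left(w \right)} \left(-26\right) = - \frac{32}{-180 + 5} \left(-26\right) = - \frac{32}{-175} \left(-26\right) = \left(-32\right) \left(- \frac{1}{175}\right) \left(-26\right) = \frac{32}{175} \left(-26\right) = - \frac{832}{175}$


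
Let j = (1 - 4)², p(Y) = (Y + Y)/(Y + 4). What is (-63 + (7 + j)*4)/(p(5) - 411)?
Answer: -9/3689 ≈ -0.0024397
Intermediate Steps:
p(Y) = 2*Y/(4 + Y) (p(Y) = (2*Y)/(4 + Y) = 2*Y/(4 + Y))
j = 9 (j = (-3)² = 9)
(-63 + (7 + j)*4)/(p(5) - 411) = (-63 + (7 + 9)*4)/(2*5/(4 + 5) - 411) = (-63 + 16*4)/(2*5/9 - 411) = (-63 + 64)/(2*5*(⅑) - 411) = 1/(10/9 - 411) = 1/(-3689/9) = 1*(-9/3689) = -9/3689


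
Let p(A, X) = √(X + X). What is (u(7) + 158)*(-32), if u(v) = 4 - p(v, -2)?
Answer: -5184 + 64*I ≈ -5184.0 + 64.0*I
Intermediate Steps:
p(A, X) = √2*√X (p(A, X) = √(2*X) = √2*√X)
u(v) = 4 - 2*I (u(v) = 4 - √2*√(-2) = 4 - √2*I*√2 = 4 - 2*I)
(u(7) + 158)*(-32) = ((4 - 2*I) + 158)*(-32) = (162 - 2*I)*(-32) = -5184 + 64*I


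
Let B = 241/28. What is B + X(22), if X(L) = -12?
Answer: -95/28 ≈ -3.3929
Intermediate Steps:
B = 241/28 (B = 241*(1/28) = 241/28 ≈ 8.6071)
B + X(22) = 241/28 - 12 = -95/28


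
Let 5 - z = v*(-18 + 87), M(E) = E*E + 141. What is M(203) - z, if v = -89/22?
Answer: 903449/22 ≈ 41066.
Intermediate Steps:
v = -89/22 (v = -89*1/22 = -89/22 ≈ -4.0455)
M(E) = 141 + E**2 (M(E) = E**2 + 141 = 141 + E**2)
z = 6251/22 (z = 5 - (-89)*(-18 + 87)/22 = 5 - (-89)*69/22 = 5 - 1*(-6141/22) = 5 + 6141/22 = 6251/22 ≈ 284.14)
M(203) - z = (141 + 203**2) - 1*6251/22 = (141 + 41209) - 6251/22 = 41350 - 6251/22 = 903449/22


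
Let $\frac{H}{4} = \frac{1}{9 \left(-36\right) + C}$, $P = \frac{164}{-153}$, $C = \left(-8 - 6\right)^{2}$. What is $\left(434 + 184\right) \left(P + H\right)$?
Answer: $- \frac{556303}{816} \approx -681.74$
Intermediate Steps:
$C = 196$ ($C = \left(-14\right)^{2} = 196$)
$P = - \frac{164}{153}$ ($P = 164 \left(- \frac{1}{153}\right) = - \frac{164}{153} \approx -1.0719$)
$H = - \frac{1}{32}$ ($H = \frac{4}{9 \left(-36\right) + 196} = \frac{4}{-324 + 196} = \frac{4}{-128} = 4 \left(- \frac{1}{128}\right) = - \frac{1}{32} \approx -0.03125$)
$\left(434 + 184\right) \left(P + H\right) = \left(434 + 184\right) \left(- \frac{164}{153} - \frac{1}{32}\right) = 618 \left(- \frac{5401}{4896}\right) = - \frac{556303}{816}$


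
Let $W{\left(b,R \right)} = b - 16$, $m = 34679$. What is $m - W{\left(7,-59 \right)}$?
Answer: $34688$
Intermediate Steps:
$W{\left(b,R \right)} = -16 + b$ ($W{\left(b,R \right)} = b - 16 = -16 + b$)
$m - W{\left(7,-59 \right)} = 34679 - \left(-16 + 7\right) = 34679 - -9 = 34679 + 9 = 34688$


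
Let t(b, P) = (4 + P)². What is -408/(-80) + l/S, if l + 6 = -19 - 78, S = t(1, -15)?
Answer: 5141/1210 ≈ 4.2488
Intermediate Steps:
S = 121 (S = (4 - 15)² = (-11)² = 121)
l = -103 (l = -6 + (-19 - 78) = -6 - 97 = -103)
-408/(-80) + l/S = -408/(-80) - 103/121 = -408*(-1/80) - 103*1/121 = 51/10 - 103/121 = 5141/1210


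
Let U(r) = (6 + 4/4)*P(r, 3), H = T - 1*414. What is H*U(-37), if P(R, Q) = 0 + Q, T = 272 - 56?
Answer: -4158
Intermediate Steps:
T = 216
P(R, Q) = Q
H = -198 (H = 216 - 1*414 = 216 - 414 = -198)
U(r) = 21 (U(r) = (6 + 4/4)*3 = (6 + 4*(¼))*3 = (6 + 1)*3 = 7*3 = 21)
H*U(-37) = -198*21 = -4158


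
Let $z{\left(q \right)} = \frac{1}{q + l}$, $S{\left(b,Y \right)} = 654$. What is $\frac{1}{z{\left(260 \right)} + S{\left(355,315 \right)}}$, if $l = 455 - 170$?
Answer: $\frac{545}{356431} \approx 0.001529$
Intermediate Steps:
$l = 285$ ($l = 455 - 170 = 285$)
$z{\left(q \right)} = \frac{1}{285 + q}$ ($z{\left(q \right)} = \frac{1}{q + 285} = \frac{1}{285 + q}$)
$\frac{1}{z{\left(260 \right)} + S{\left(355,315 \right)}} = \frac{1}{\frac{1}{285 + 260} + 654} = \frac{1}{\frac{1}{545} + 654} = \frac{1}{\frac{356431}{545}} = \frac{545}{356431}$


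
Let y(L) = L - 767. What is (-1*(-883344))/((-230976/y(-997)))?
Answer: 2705241/401 ≈ 6746.2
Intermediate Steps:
y(L) = -767 + L
(-1*(-883344))/((-230976/y(-997))) = (-1*(-883344))/((-230976/(-767 - 997))) = 883344/((-230976/(-1764))) = 883344/((-230976*(-1/1764))) = 883344/(6416/49) = 883344*(49/6416) = 2705241/401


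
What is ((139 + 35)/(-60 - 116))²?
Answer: 7569/7744 ≈ 0.97740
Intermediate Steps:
((139 + 35)/(-60 - 116))² = (174/(-176))² = (174*(-1/176))² = (-87/88)² = 7569/7744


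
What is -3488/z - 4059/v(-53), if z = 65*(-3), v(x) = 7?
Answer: -767089/1365 ≈ -561.97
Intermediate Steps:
z = -195
-3488/z - 4059/v(-53) = -3488/(-195) - 4059/7 = -3488*(-1/195) - 4059*⅐ = 3488/195 - 4059/7 = -767089/1365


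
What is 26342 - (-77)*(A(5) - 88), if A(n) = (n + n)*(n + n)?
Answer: 27266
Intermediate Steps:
A(n) = 4*n**2 (A(n) = (2*n)*(2*n) = 4*n**2)
26342 - (-77)*(A(5) - 88) = 26342 - (-77)*(4*5**2 - 88) = 26342 - (-77)*(4*25 - 88) = 26342 - (-77)*(100 - 88) = 26342 - (-77)*12 = 26342 - 1*(-924) = 26342 + 924 = 27266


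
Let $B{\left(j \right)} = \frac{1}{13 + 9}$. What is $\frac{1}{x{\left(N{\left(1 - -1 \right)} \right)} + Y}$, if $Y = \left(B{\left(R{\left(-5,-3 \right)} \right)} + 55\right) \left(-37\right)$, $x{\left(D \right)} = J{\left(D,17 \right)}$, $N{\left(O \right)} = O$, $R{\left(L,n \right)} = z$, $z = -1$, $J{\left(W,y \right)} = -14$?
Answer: $- \frac{22}{45115} \approx -0.00048764$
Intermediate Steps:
$R{\left(L,n \right)} = -1$
$x{\left(D \right)} = -14$
$B{\left(j \right)} = \frac{1}{22}$
$Y = - \frac{44807}{22}$ ($Y = \left(\frac{1}{22} + 55\right) \left(-37\right) = \frac{1211}{22} \left(-37\right) = - \frac{44807}{22} \approx -2036.7$)
$\frac{1}{x{\left(N{\left(1 - -1 \right)} \right)} + Y} = \frac{1}{-14 - \frac{44807}{22}} = \frac{1}{- \frac{45115}{22}} = - \frac{22}{45115}$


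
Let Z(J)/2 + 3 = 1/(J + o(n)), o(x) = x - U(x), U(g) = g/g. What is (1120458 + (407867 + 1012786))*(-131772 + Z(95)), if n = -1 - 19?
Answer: -12389910897135/37 ≈ -3.3486e+11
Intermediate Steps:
U(g) = 1
n = -20
o(x) = -1 + x (o(x) = x - 1*1 = x - 1 = -1 + x)
Z(J) = -6 + 2/(-21 + J) (Z(J) = -6 + 2/(J + (-1 - 20)) = -6 + 2/(J - 21) = -6 + 2/(-21 + J))
(1120458 + (407867 + 1012786))*(-131772 + Z(95)) = (1120458 + (407867 + 1012786))*(-131772 + 2*(64 - 3*95)/(-21 + 95)) = (1120458 + 1420653)*(-131772 + 2*(64 - 285)/74) = 2541111*(-131772 + 2*(1/74)*(-221)) = 2541111*(-131772 - 221/37) = 2541111*(-4875785/37) = -12389910897135/37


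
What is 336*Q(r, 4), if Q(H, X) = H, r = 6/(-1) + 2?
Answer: -1344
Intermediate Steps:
r = -4 (r = 6*(-1) + 2 = -6 + 2 = -4)
336*Q(r, 4) = 336*(-4) = -1344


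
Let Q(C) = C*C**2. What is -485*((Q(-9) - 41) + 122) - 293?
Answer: 313987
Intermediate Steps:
Q(C) = C**3
-485*((Q(-9) - 41) + 122) - 293 = -485*(((-9)**3 - 41) + 122) - 293 = -485*((-729 - 41) + 122) - 293 = -485*(-770 + 122) - 293 = -485*(-648) - 293 = 314280 - 293 = 313987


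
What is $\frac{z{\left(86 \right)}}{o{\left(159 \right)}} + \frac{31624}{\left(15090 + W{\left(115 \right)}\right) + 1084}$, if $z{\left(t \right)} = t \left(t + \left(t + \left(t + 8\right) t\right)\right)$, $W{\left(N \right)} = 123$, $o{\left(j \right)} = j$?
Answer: $\frac{3858719656}{863741} \approx 4467.5$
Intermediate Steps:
$z{\left(t \right)} = t \left(2 t + t \left(8 + t\right)\right)$ ($z{\left(t \right)} = t \left(t + \left(t + \left(8 + t\right) t\right)\right) = t \left(t + \left(t + t \left(8 + t\right)\right)\right) = t \left(2 t + t \left(8 + t\right)\right)$)
$\frac{z{\left(86 \right)}}{o{\left(159 \right)}} + \frac{31624}{\left(15090 + W{\left(115 \right)}\right) + 1084} = \frac{86^{2} \left(10 + 86\right)}{159} + \frac{31624}{\left(15090 + 123\right) + 1084} = 7396 \cdot 96 \cdot \frac{1}{159} + \frac{31624}{15213 + 1084} = 710016 \cdot \frac{1}{159} + \frac{31624}{16297} = \frac{236672}{53} + 31624 \cdot \frac{1}{16297} = \frac{236672}{53} + \frac{31624}{16297} = \frac{3858719656}{863741}$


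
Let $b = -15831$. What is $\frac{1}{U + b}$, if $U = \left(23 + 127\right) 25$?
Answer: $- \frac{1}{12081} \approx -8.2775 \cdot 10^{-5}$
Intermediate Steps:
$U = 3750$ ($U = 150 \cdot 25 = 3750$)
$\frac{1}{U + b} = \frac{1}{3750 - 15831} = \frac{1}{-12081} = - \frac{1}{12081}$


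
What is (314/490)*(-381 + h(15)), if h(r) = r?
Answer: -57462/245 ≈ -234.54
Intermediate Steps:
(314/490)*(-381 + h(15)) = (314/490)*(-381 + 15) = (314*(1/490))*(-366) = (157/245)*(-366) = -57462/245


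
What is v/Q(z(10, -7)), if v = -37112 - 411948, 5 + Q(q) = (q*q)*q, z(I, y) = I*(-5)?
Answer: 89812/25001 ≈ 3.5923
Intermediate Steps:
z(I, y) = -5*I
Q(q) = -5 + q**3 (Q(q) = -5 + (q*q)*q = -5 + q**2*q = -5 + q**3)
v = -449060
v/Q(z(10, -7)) = -449060/(-5 + (-5*10)**3) = -449060/(-5 + (-50)**3) = -449060/(-5 - 125000) = -449060/(-125005) = -449060*(-1/125005) = 89812/25001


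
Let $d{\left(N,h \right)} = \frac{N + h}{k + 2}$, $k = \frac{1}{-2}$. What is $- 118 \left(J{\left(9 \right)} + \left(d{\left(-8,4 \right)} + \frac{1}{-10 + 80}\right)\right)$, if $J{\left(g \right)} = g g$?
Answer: $- \frac{970727}{105} \approx -9245.0$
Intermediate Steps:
$k = - \frac{1}{2} \approx -0.5$
$d{\left(N,h \right)} = \frac{2 N}{3} + \frac{2 h}{3}$ ($d{\left(N,h \right)} = \frac{N + h}{- \frac{1}{2} + 2} = \frac{N + h}{\frac{3}{2}} = \left(N + h\right) \frac{2}{3} = \frac{2 N}{3} + \frac{2 h}{3}$)
$J{\left(g \right)} = g^{2}$
$- 118 \left(J{\left(9 \right)} + \left(d{\left(-8,4 \right)} + \frac{1}{-10 + 80}\right)\right) = - 118 \left(9^{2} + \left(\left(\frac{2}{3} \left(-8\right) + \frac{2}{3} \cdot 4\right) + \frac{1}{-10 + 80}\right)\right) = - 118 \left(81 + \left(\left(- \frac{16}{3} + \frac{8}{3}\right) + \frac{1}{70}\right)\right) = - 118 \left(81 + \left(- \frac{8}{3} + \frac{1}{70}\right)\right) = - 118 \left(81 - \frac{557}{210}\right) = \left(-118\right) \frac{16453}{210} = - \frac{970727}{105}$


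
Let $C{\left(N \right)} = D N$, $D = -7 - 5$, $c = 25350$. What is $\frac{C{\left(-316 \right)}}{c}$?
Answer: $\frac{632}{4225} \approx 0.14959$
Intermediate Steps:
$D = -12$ ($D = -7 - 5 = -12$)
$C{\left(N \right)} = - 12 N$
$\frac{C{\left(-316 \right)}}{c} = \frac{\left(-12\right) \left(-316\right)}{25350} = 3792 \cdot \frac{1}{25350} = \frac{632}{4225}$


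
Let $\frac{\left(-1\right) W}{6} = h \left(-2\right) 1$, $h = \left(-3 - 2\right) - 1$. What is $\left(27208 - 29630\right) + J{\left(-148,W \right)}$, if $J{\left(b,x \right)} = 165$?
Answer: $-2257$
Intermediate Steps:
$h = -6$ ($h = -5 - 1 = -6$)
$W = -72$ ($W = - 6 \left(-6\right) \left(-2\right) 1 = - 6 \cdot 12 \cdot 1 = \left(-6\right) 12 = -72$)
$\left(27208 - 29630\right) + J{\left(-148,W \right)} = \left(27208 - 29630\right) + 165 = -2422 + 165 = -2257$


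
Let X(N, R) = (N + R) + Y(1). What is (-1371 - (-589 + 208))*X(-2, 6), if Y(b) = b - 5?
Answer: 0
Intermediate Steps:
Y(b) = -5 + b
X(N, R) = -4 + N + R (X(N, R) = (N + R) + (-5 + 1) = (N + R) - 4 = -4 + N + R)
(-1371 - (-589 + 208))*X(-2, 6) = (-1371 - (-589 + 208))*(-4 - 2 + 6) = (-1371 - 1*(-381))*0 = (-1371 + 381)*0 = -990*0 = 0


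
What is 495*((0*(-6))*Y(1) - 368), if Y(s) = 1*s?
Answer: -182160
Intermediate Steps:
Y(s) = s
495*((0*(-6))*Y(1) - 368) = 495*((0*(-6))*1 - 368) = 495*(0*1 - 368) = 495*(0 - 368) = 495*(-368) = -182160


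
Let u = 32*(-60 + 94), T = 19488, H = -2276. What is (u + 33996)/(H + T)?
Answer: 8771/4303 ≈ 2.0383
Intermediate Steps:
u = 1088 (u = 32*34 = 1088)
(u + 33996)/(H + T) = (1088 + 33996)/(-2276 + 19488) = 35084/17212 = 35084*(1/17212) = 8771/4303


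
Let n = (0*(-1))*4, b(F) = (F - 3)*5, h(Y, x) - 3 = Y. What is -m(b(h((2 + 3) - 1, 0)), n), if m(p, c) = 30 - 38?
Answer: 8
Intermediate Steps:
h(Y, x) = 3 + Y
b(F) = -15 + 5*F (b(F) = (-3 + F)*5 = -15 + 5*F)
n = 0 (n = 0*4 = 0)
m(p, c) = -8
-m(b(h((2 + 3) - 1, 0)), n) = -1*(-8) = 8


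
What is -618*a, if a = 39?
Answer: -24102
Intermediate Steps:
-618*a = -618*39 = -24102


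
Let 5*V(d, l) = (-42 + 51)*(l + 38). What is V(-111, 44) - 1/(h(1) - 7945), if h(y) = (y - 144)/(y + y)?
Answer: 11832364/80165 ≈ 147.60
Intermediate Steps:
V(d, l) = 342/5 + 9*l/5 (V(d, l) = ((-42 + 51)*(l + 38))/5 = (9*(38 + l))/5 = (342 + 9*l)/5 = 342/5 + 9*l/5)
h(y) = (-144 + y)/(2*y) (h(y) = (-144 + y)/((2*y)) = (-144 + y)*(1/(2*y)) = (-144 + y)/(2*y))
V(-111, 44) - 1/(h(1) - 7945) = (342/5 + (9/5)*44) - 1/((½)*(-144 + 1)/1 - 7945) = (342/5 + 396/5) - 1/((½)*1*(-143) - 7945) = 738/5 - 1/(-143/2 - 7945) = 738/5 - 1/(-16033/2) = 738/5 - 1*(-2/16033) = 738/5 + 2/16033 = 11832364/80165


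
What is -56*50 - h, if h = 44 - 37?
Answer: -2807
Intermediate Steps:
h = 7
-56*50 - h = -56*50 - 1*7 = -2800 - 7 = -2807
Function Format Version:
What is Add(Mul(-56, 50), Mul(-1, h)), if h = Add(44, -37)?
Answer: -2807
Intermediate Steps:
h = 7
Add(Mul(-56, 50), Mul(-1, h)) = Add(Mul(-56, 50), Mul(-1, 7)) = Add(-2800, -7) = -2807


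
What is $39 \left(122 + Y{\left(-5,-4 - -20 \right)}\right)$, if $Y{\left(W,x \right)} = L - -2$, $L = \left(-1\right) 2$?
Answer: $4758$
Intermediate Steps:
$L = -2$
$Y{\left(W,x \right)} = 0$ ($Y{\left(W,x \right)} = -2 - -2 = -2 + 2 = 0$)
$39 \left(122 + Y{\left(-5,-4 - -20 \right)}\right) = 39 \left(122 + 0\right) = 39 \cdot 122 = 4758$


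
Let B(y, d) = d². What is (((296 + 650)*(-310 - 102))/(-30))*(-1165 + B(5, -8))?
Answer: -71519492/5 ≈ -1.4304e+7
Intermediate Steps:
(((296 + 650)*(-310 - 102))/(-30))*(-1165 + B(5, -8)) = (((296 + 650)*(-310 - 102))/(-30))*(-1165 + (-8)²) = ((946*(-412))*(-1/30))*(-1165 + 64) = -389752*(-1/30)*(-1101) = (194876/15)*(-1101) = -71519492/5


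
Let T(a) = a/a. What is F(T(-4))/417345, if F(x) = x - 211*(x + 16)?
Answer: -3586/417345 ≈ -0.0085924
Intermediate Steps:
T(a) = 1
F(x) = -3376 - 210*x (F(x) = x - 211*(16 + x) = x + (-3376 - 211*x) = -3376 - 210*x)
F(T(-4))/417345 = (-3376 - 210*1)/417345 = (-3376 - 210)*(1/417345) = -3586*1/417345 = -3586/417345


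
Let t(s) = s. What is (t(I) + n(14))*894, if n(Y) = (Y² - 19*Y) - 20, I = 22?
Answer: -60792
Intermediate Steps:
n(Y) = -20 + Y² - 19*Y
(t(I) + n(14))*894 = (22 + (-20 + 14² - 19*14))*894 = (22 + (-20 + 196 - 266))*894 = (22 - 90)*894 = -68*894 = -60792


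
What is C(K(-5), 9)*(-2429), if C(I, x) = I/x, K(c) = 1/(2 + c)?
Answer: 2429/27 ≈ 89.963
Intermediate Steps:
C(K(-5), 9)*(-2429) = (1/((2 - 5)*9))*(-2429) = ((1/9)/(-3))*(-2429) = -1/3*1/9*(-2429) = -1/27*(-2429) = 2429/27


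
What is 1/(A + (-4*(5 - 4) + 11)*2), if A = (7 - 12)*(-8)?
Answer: 1/54 ≈ 0.018519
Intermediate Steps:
A = 40 (A = -5*(-8) = 40)
1/(A + (-4*(5 - 4) + 11)*2) = 1/(40 + (-4*(5 - 4) + 11)*2) = 1/(40 + (-4*1 + 11)*2) = 1/(40 + (-4 + 11)*2) = 1/(40 + 7*2) = 1/(40 + 14) = 1/54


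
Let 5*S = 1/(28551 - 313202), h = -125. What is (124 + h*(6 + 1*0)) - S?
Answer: -890957629/1423255 ≈ -626.00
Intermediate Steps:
S = -1/1423255 (S = 1/(5*(28551 - 313202)) = (⅕)/(-284651) = (⅕)*(-1/284651) = -1/1423255 ≈ -7.0261e-7)
(124 + h*(6 + 1*0)) - S = (124 - 125*(6 + 1*0)) - 1*(-1/1423255) = (124 - 125*(6 + 0)) + 1/1423255 = (124 - 125*6) + 1/1423255 = (124 - 750) + 1/1423255 = -626 + 1/1423255 = -890957629/1423255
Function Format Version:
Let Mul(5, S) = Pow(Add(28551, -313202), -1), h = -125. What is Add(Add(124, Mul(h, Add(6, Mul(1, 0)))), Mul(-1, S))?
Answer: Rational(-890957629, 1423255) ≈ -626.00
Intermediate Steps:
S = Rational(-1, 1423255) (S = Mul(Rational(1, 5), Pow(Add(28551, -313202), -1)) = Mul(Rational(1, 5), Pow(-284651, -1)) = Mul(Rational(1, 5), Rational(-1, 284651)) = Rational(-1, 1423255) ≈ -7.0261e-7)
Add(Add(124, Mul(h, Add(6, Mul(1, 0)))), Mul(-1, S)) = Add(Add(124, Mul(-125, Add(6, Mul(1, 0)))), Mul(-1, Rational(-1, 1423255))) = Add(Add(124, Mul(-125, Add(6, 0))), Rational(1, 1423255)) = Add(Add(124, Mul(-125, 6)), Rational(1, 1423255)) = Add(Add(124, -750), Rational(1, 1423255)) = Add(-626, Rational(1, 1423255)) = Rational(-890957629, 1423255)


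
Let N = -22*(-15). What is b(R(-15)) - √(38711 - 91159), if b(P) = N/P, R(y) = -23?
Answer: -330/23 - 4*I*√3278 ≈ -14.348 - 229.02*I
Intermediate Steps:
N = 330
b(P) = 330/P
b(R(-15)) - √(38711 - 91159) = 330/(-23) - √(38711 - 91159) = 330*(-1/23) - √(-52448) = -330/23 - 4*I*√3278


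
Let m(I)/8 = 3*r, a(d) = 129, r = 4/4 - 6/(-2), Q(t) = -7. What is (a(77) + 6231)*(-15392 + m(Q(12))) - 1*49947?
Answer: -97332507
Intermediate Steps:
r = 4 (r = 4*(¼) - 6*(-½) = 1 + 3 = 4)
m(I) = 96 (m(I) = 8*(3*4) = 8*12 = 96)
(a(77) + 6231)*(-15392 + m(Q(12))) - 1*49947 = (129 + 6231)*(-15392 + 96) - 1*49947 = 6360*(-15296) - 49947 = -97282560 - 49947 = -97332507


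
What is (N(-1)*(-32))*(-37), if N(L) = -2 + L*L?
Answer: -1184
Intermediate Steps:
N(L) = -2 + L**2
(N(-1)*(-32))*(-37) = ((-2 + (-1)**2)*(-32))*(-37) = ((-2 + 1)*(-32))*(-37) = -1*(-32)*(-37) = 32*(-37) = -1184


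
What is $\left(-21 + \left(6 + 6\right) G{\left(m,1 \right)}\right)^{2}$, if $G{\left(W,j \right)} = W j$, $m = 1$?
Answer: $81$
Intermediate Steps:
$\left(-21 + \left(6 + 6\right) G{\left(m,1 \right)}\right)^{2} = \left(-21 + \left(6 + 6\right) 1 \cdot 1\right)^{2} = \left(-21 + 12 \cdot 1\right)^{2} = \left(-21 + 12\right)^{2} = \left(-9\right)^{2} = 81$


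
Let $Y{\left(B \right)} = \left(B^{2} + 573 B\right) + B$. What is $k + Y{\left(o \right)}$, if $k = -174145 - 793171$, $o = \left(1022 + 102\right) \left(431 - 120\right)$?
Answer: $122394672516$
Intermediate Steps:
$o = 349564$ ($o = 1124 \cdot 311 = 349564$)
$k = -967316$
$Y{\left(B \right)} = B^{2} + 574 B$
$k + Y{\left(o \right)} = -967316 + 349564 \left(574 + 349564\right) = -967316 + 349564 \cdot 350138 = -967316 + 122395639832 = 122394672516$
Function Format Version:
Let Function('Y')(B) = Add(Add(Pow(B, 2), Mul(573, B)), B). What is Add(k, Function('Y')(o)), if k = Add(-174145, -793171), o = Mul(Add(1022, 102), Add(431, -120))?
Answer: 122394672516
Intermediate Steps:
o = 349564 (o = Mul(1124, 311) = 349564)
k = -967316
Function('Y')(B) = Add(Pow(B, 2), Mul(574, B))
Add(k, Function('Y')(o)) = Add(-967316, Mul(349564, Add(574, 349564))) = Add(-967316, Mul(349564, 350138)) = Add(-967316, 122395639832) = 122394672516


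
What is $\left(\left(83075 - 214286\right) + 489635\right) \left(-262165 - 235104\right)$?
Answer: $-178233144056$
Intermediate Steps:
$\left(\left(83075 - 214286\right) + 489635\right) \left(-262165 - 235104\right) = \left(\left(83075 - 214286\right) + 489635\right) \left(-497269\right) = \left(-131211 + 489635\right) \left(-497269\right) = 358424 \left(-497269\right) = -178233144056$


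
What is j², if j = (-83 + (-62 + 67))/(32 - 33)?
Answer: 6084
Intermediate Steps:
j = 78 (j = (-83 + 5)/(-1) = -78*(-1) = 78)
j² = 78² = 6084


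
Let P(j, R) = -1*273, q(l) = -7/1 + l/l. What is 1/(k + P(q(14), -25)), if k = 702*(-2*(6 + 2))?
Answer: -1/11505 ≈ -8.6919e-5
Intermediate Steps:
q(l) = -6 (q(l) = -7*1 + 1 = -7 + 1 = -6)
P(j, R) = -273
k = -11232 (k = 702*(-2*8) = 702*(-16) = -11232)
1/(k + P(q(14), -25)) = 1/(-11232 - 273) = 1/(-11505) = -1/11505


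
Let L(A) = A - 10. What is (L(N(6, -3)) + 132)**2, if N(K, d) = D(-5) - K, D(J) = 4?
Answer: 14400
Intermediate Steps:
N(K, d) = 4 - K
L(A) = -10 + A
(L(N(6, -3)) + 132)**2 = ((-10 + (4 - 1*6)) + 132)**2 = ((-10 + (4 - 6)) + 132)**2 = ((-10 - 2) + 132)**2 = (-12 + 132)**2 = 120**2 = 14400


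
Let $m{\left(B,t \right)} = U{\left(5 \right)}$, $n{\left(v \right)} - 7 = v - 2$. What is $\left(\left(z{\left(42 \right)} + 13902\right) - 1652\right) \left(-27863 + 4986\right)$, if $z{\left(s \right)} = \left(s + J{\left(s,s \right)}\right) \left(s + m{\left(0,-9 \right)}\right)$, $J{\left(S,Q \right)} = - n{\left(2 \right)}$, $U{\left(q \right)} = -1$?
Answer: $-313071745$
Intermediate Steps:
$n{\left(v \right)} = 5 + v$ ($n{\left(v \right)} = 7 + \left(v - 2\right) = 7 + \left(-2 + v\right) = 5 + v$)
$m{\left(B,t \right)} = -1$
$J{\left(S,Q \right)} = -7$ ($J{\left(S,Q \right)} = - (5 + 2) = \left(-1\right) 7 = -7$)
$z{\left(s \right)} = \left(-1 + s\right) \left(-7 + s\right)$ ($z{\left(s \right)} = \left(s - 7\right) \left(s - 1\right) = \left(-7 + s\right) \left(-1 + s\right) = \left(-1 + s\right) \left(-7 + s\right)$)
$\left(\left(z{\left(42 \right)} + 13902\right) - 1652\right) \left(-27863 + 4986\right) = \left(\left(\left(7 + 42^{2} - 336\right) + 13902\right) - 1652\right) \left(-27863 + 4986\right) = \left(\left(\left(7 + 1764 - 336\right) + 13902\right) - 1652\right) \left(-22877\right) = \left(\left(1435 + 13902\right) - 1652\right) \left(-22877\right) = \left(15337 - 1652\right) \left(-22877\right) = 13685 \left(-22877\right) = -313071745$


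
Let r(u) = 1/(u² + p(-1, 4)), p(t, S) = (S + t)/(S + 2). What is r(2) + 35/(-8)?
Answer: -299/72 ≈ -4.1528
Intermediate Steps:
p(t, S) = (S + t)/(2 + S)
r(u) = 1/(½ + u²) (r(u) = 1/(u² + (4 - 1)/(2 + 4)) = 1/(u² + 3/6) = 1/(u² + (⅙)*3) = 1/(u² + ½) = 1/(½ + u²))
r(2) + 35/(-8) = 2/(1 + 2*2²) + 35/(-8) = 2/(1 + 2*4) + 35*(-⅛) = 2/(1 + 8) - 35/8 = 2/9 - 35/8 = -299/72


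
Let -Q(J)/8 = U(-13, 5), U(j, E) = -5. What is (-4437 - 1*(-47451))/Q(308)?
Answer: 21507/20 ≈ 1075.3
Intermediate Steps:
Q(J) = 40 (Q(J) = -8*(-5) = 40)
(-4437 - 1*(-47451))/Q(308) = (-4437 - 1*(-47451))/40 = (-4437 + 47451)*(1/40) = 43014*(1/40) = 21507/20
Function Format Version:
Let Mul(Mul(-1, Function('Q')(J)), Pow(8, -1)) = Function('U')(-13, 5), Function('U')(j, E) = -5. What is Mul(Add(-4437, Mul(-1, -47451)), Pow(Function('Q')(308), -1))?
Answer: Rational(21507, 20) ≈ 1075.3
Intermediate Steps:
Function('Q')(J) = 40 (Function('Q')(J) = Mul(-8, -5) = 40)
Mul(Add(-4437, Mul(-1, -47451)), Pow(Function('Q')(308), -1)) = Mul(Add(-4437, Mul(-1, -47451)), Pow(40, -1)) = Mul(Add(-4437, 47451), Rational(1, 40)) = Mul(43014, Rational(1, 40)) = Rational(21507, 20)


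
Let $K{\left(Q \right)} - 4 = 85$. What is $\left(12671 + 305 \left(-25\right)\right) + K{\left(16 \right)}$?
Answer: $5135$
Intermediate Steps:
$K{\left(Q \right)} = 89$ ($K{\left(Q \right)} = 4 + 85 = 89$)
$\left(12671 + 305 \left(-25\right)\right) + K{\left(16 \right)} = \left(12671 + 305 \left(-25\right)\right) + 89 = \left(12671 - 7625\right) + 89 = 5046 + 89 = 5135$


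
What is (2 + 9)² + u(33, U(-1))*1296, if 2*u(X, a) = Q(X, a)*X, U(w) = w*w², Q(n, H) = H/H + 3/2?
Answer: 53581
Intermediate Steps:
Q(n, H) = 5/2 (Q(n, H) = 1 + 3*(½) = 1 + 3/2 = 5/2)
U(w) = w³
u(X, a) = 5*X/4 (u(X, a) = (5*X/2)/2 = 5*X/4)
(2 + 9)² + u(33, U(-1))*1296 = (2 + 9)² + ((5/4)*33)*1296 = 11² + (165/4)*1296 = 121 + 53460 = 53581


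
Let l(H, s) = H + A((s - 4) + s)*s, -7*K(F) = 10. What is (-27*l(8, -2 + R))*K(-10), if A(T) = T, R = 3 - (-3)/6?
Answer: 1755/7 ≈ 250.71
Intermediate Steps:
K(F) = -10/7 (K(F) = -1/7*10 = -10/7)
R = 7/2 (R = 3 - (-3)/6 = 3 - 1*(-1/2) = 3 + 1/2 = 7/2 ≈ 3.5000)
l(H, s) = H + s*(-4 + 2*s) (l(H, s) = H + ((s - 4) + s)*s = H + ((-4 + s) + s)*s = H + (-4 + 2*s)*s = H + s*(-4 + 2*s))
(-27*l(8, -2 + R))*K(-10) = -27*(8 + 2*(-2 + 7/2)*(-2 + (-2 + 7/2)))*(-10/7) = -27*(8 + 2*(3/2)*(-2 + 3/2))*(-10/7) = -27*(8 + 2*(3/2)*(-1/2))*(-10/7) = -27*(8 - 3/2)*(-10/7) = -27*13/2*(-10/7) = -351/2*(-10/7) = 1755/7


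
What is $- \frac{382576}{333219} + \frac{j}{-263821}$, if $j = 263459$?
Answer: $- \frac{188721127417}{87910169799} \approx -2.1468$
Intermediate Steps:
$- \frac{382576}{333219} + \frac{j}{-263821} = - \frac{382576}{333219} + \frac{263459}{-263821} = \left(-382576\right) \frac{1}{333219} + 263459 \left(- \frac{1}{263821}\right) = - \frac{382576}{333219} - \frac{263459}{263821} = - \frac{188721127417}{87910169799}$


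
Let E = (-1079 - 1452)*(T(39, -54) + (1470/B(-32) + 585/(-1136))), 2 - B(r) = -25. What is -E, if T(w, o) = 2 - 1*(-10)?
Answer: 1706053453/10224 ≈ 1.6687e+5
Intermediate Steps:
B(r) = 27 (B(r) = 2 - 1*(-25) = 2 + 25 = 27)
T(w, o) = 12 (T(w, o) = 2 + 10 = 12)
E = -1706053453/10224 (E = (-1079 - 1452)*(12 + (1470/27 + 585/(-1136))) = -2531*(12 + (1470*(1/27) + 585*(-1/1136))) = -2531*(12 + (490/9 - 585/1136)) = -2531*(12 + 551375/10224) = -2531*674063/10224 = -1706053453/10224 ≈ -1.6687e+5)
-E = -1*(-1706053453/10224) = 1706053453/10224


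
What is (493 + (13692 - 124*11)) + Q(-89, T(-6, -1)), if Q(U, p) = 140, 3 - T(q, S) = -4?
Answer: 12961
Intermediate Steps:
T(q, S) = 7 (T(q, S) = 3 - 1*(-4) = 3 + 4 = 7)
(493 + (13692 - 124*11)) + Q(-89, T(-6, -1)) = (493 + (13692 - 124*11)) + 140 = (493 + (13692 - 1*1364)) + 140 = (493 + (13692 - 1364)) + 140 = (493 + 12328) + 140 = 12821 + 140 = 12961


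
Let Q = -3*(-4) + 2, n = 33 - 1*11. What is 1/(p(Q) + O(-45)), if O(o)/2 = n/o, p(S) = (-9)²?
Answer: 45/3601 ≈ 0.012497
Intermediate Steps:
n = 22 (n = 33 - 11 = 22)
Q = 14 (Q = 12 + 2 = 14)
p(S) = 81
O(o) = 44/o (O(o) = 2*(22/o) = 44/o)
1/(p(Q) + O(-45)) = 1/(81 + 44/(-45)) = 1/(81 + 44*(-1/45)) = 1/(81 - 44/45) = 1/(3601/45) = 45/3601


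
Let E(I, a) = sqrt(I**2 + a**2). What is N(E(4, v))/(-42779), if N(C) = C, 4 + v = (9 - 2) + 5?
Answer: -4*sqrt(5)/42779 ≈ -0.00020908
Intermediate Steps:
v = 8 (v = -4 + ((9 - 2) + 5) = -4 + (7 + 5) = -4 + 12 = 8)
N(E(4, v))/(-42779) = sqrt(4**2 + 8**2)/(-42779) = sqrt(16 + 64)*(-1/42779) = sqrt(80)*(-1/42779) = (4*sqrt(5))*(-1/42779) = -4*sqrt(5)/42779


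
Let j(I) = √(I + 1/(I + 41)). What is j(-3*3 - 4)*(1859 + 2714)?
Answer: 50303*I*√21/14 ≈ 16466.0*I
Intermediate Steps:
j(I) = √(I + 1/(41 + I))
j(-3*3 - 4)*(1859 + 2714) = √((1 + (-3*3 - 4)*(41 + (-3*3 - 4)))/(41 + (-3*3 - 4)))*(1859 + 2714) = √((1 + (-9 - 4)*(41 + (-9 - 4)))/(41 + (-9 - 4)))*4573 = √((1 - 13*(41 - 13))/(41 - 13))*4573 = √((1 - 13*28)/28)*4573 = √((1 - 364)/28)*4573 = √((1/28)*(-363))*4573 = √(-363/28)*4573 = (11*I*√21/14)*4573 = 50303*I*√21/14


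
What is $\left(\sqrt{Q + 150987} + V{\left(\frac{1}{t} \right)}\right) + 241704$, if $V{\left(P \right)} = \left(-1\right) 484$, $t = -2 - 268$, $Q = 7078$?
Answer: $241220 + \sqrt{158065} \approx 2.4162 \cdot 10^{5}$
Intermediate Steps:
$t = -270$
$V{\left(P \right)} = -484$
$\left(\sqrt{Q + 150987} + V{\left(\frac{1}{t} \right)}\right) + 241704 = \left(\sqrt{7078 + 150987} - 484\right) + 241704 = \left(\sqrt{158065} - 484\right) + 241704 = \left(-484 + \sqrt{158065}\right) + 241704 = 241220 + \sqrt{158065}$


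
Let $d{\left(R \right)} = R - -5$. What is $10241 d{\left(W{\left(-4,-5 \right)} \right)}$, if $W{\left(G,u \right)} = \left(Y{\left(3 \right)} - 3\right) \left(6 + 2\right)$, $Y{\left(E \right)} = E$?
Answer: $51205$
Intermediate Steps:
$W{\left(G,u \right)} = 0$ ($W{\left(G,u \right)} = \left(3 - 3\right) \left(6 + 2\right) = 0 \cdot 8 = 0$)
$d{\left(R \right)} = 5 + R$ ($d{\left(R \right)} = R + 5 = 5 + R$)
$10241 d{\left(W{\left(-4,-5 \right)} \right)} = 10241 \left(5 + 0\right) = 10241 \cdot 5 = 51205$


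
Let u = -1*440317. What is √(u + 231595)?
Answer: I*√208722 ≈ 456.86*I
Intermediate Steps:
u = -440317
√(u + 231595) = √(-440317 + 231595) = √(-208722) = I*√208722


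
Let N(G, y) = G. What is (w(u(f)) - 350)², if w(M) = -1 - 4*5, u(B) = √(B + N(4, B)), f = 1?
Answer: 137641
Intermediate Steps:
u(B) = √(4 + B) (u(B) = √(B + 4) = √(4 + B))
w(M) = -21 (w(M) = -1 - 20 = -21)
(w(u(f)) - 350)² = (-21 - 350)² = (-371)² = 137641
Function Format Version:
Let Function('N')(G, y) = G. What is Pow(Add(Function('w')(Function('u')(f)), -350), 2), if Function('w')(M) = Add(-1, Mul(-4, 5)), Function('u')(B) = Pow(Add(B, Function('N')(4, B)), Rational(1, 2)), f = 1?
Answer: 137641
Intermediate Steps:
Function('u')(B) = Pow(Add(4, B), Rational(1, 2)) (Function('u')(B) = Pow(Add(B, 4), Rational(1, 2)) = Pow(Add(4, B), Rational(1, 2)))
Function('w')(M) = -21 (Function('w')(M) = Add(-1, -20) = -21)
Pow(Add(Function('w')(Function('u')(f)), -350), 2) = Pow(Add(-21, -350), 2) = Pow(-371, 2) = 137641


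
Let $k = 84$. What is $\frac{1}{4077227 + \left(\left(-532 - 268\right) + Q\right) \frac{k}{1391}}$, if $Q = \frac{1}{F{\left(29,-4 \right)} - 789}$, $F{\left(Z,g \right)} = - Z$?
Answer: $\frac{568919}{2319584422771} \approx 2.4527 \cdot 10^{-7}$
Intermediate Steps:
$Q = - \frac{1}{818}$ ($Q = \frac{1}{\left(-1\right) 29 - 789} = \frac{1}{-29 - 789} = \frac{1}{-818} = - \frac{1}{818} \approx -0.0012225$)
$\frac{1}{4077227 + \left(\left(-532 - 268\right) + Q\right) \frac{k}{1391}} = \frac{1}{4077227 + \left(\left(-532 - 268\right) - \frac{1}{818}\right) \frac{84}{1391}} = \frac{1}{4077227 + \left(-800 - \frac{1}{818}\right) 84 \cdot \frac{1}{1391}} = \frac{1}{4077227 - \frac{27484842}{568919}} = \frac{1}{\frac{2319584422771}{568919}} = \frac{568919}{2319584422771}$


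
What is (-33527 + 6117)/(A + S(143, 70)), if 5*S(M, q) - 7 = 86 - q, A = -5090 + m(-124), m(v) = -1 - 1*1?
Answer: 137050/25437 ≈ 5.3878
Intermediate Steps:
m(v) = -2 (m(v) = -1 - 1 = -2)
A = -5092 (A = -5090 - 2 = -5092)
S(M, q) = 93/5 - q/5 (S(M, q) = 7/5 + (86 - q)/5 = 7/5 + (86/5 - q/5) = 93/5 - q/5)
(-33527 + 6117)/(A + S(143, 70)) = (-33527 + 6117)/(-5092 + (93/5 - ⅕*70)) = -27410/(-5092 + (93/5 - 14)) = -27410/(-5092 + 23/5) = -27410/(-25437/5) = -27410*(-5/25437) = 137050/25437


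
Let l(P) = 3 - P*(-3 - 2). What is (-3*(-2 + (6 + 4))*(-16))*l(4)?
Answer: 8832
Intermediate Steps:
l(P) = 3 + 5*P (l(P) = 3 - P*(-5) = 3 - (-5)*P = 3 + 5*P)
(-3*(-2 + (6 + 4))*(-16))*l(4) = (-3*(-2 + (6 + 4))*(-16))*(3 + 5*4) = (-3*(-2 + 10)*(-16))*(3 + 20) = (-3*8*(-16))*23 = -24*(-16)*23 = 384*23 = 8832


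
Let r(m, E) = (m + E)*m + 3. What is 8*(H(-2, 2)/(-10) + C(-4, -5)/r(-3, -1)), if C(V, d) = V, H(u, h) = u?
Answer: -8/15 ≈ -0.53333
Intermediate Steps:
r(m, E) = 3 + m*(E + m) (r(m, E) = (E + m)*m + 3 = m*(E + m) + 3 = 3 + m*(E + m))
8*(H(-2, 2)/(-10) + C(-4, -5)/r(-3, -1)) = 8*(-2/(-10) - 4/(3 + (-3)² - 1*(-3))) = 8*(-2*(-⅒) - 4/(3 + 9 + 3)) = 8*(⅕ - 4/15) = 8*(-1/15) = -8/15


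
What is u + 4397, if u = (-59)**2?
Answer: 7878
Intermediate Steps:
u = 3481
u + 4397 = 3481 + 4397 = 7878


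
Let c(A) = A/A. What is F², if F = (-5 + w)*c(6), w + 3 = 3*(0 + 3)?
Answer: 1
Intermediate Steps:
c(A) = 1
w = 6 (w = -3 + 3*(0 + 3) = -3 + 3*3 = -3 + 9 = 6)
F = 1 (F = (-5 + 6)*1 = 1*1 = 1)
F² = 1² = 1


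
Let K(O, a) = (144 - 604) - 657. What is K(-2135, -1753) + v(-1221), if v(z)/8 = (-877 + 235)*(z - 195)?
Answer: 7271459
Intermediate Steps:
K(O, a) = -1117 (K(O, a) = -460 - 657 = -1117)
v(z) = 1001520 - 5136*z (v(z) = 8*((-877 + 235)*(z - 195)) = 8*(-642*(-195 + z)) = 8*(125190 - 642*z) = 1001520 - 5136*z)
K(-2135, -1753) + v(-1221) = -1117 + (1001520 - 5136*(-1221)) = -1117 + (1001520 + 6271056) = -1117 + 7272576 = 7271459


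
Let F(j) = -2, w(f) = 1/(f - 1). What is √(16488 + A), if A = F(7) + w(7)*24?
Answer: √16490 ≈ 128.41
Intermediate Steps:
w(f) = 1/(-1 + f)
A = 2 (A = -2 + 24/(-1 + 7) = -2 + 24/6 = -2 + (⅙)*24 = -2 + 4 = 2)
√(16488 + A) = √(16488 + 2) = √16490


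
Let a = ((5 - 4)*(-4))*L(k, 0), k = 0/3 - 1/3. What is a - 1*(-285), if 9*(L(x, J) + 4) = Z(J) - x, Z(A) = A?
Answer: 8123/27 ≈ 300.85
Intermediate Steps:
k = -1/3 (k = 0*(1/3) - 1*1/3 = 0 - 1/3 = -1/3 ≈ -0.33333)
L(x, J) = -4 - x/9 + J/9 (L(x, J) = -4 + (J - x)/9 = -4 + (-x/9 + J/9) = -4 - x/9 + J/9)
a = 428/27 (a = ((5 - 4)*(-4))*(-4 - 1/9*(-1/3) + (1/9)*0) = (1*(-4))*(-4 + 1/27 + 0) = -4*(-107/27) = 428/27 ≈ 15.852)
a - 1*(-285) = 428/27 - 1*(-285) = 428/27 + 285 = 8123/27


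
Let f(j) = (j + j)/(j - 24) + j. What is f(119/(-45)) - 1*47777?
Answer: -2577940006/53955 ≈ -47779.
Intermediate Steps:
f(j) = j + 2*j/(-24 + j) (f(j) = (2*j)/(-24 + j) + j = 2*j/(-24 + j) + j = j + 2*j/(-24 + j))
f(119/(-45)) - 1*47777 = (119/(-45))*(-22 + 119/(-45))/(-24 + 119/(-45)) - 1*47777 = (119*(-1/45))*(-22 + 119*(-1/45))/(-24 + 119*(-1/45)) - 47777 = -119*(-22 - 119/45)/(45*(-24 - 119/45)) - 47777 = -119/45*(-1109/45)/(-1199/45) - 47777 = -119/45*(-45/1199)*(-1109/45) - 47777 = -131971/53955 - 47777 = -2577940006/53955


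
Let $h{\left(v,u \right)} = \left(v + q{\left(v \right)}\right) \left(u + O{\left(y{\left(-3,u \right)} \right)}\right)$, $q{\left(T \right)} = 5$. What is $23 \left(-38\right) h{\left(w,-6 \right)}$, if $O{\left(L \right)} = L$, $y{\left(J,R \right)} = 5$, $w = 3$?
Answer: $6992$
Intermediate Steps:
$h{\left(v,u \right)} = \left(5 + u\right) \left(5 + v\right)$ ($h{\left(v,u \right)} = \left(v + 5\right) \left(u + 5\right) = \left(5 + v\right) \left(5 + u\right) = \left(5 + u\right) \left(5 + v\right)$)
$23 \left(-38\right) h{\left(w,-6 \right)} = 23 \left(-38\right) \left(25 + 5 \left(-6\right) + 5 \cdot 3 - 18\right) = - 874 \left(25 - 30 + 15 - 18\right) = \left(-874\right) \left(-8\right) = 6992$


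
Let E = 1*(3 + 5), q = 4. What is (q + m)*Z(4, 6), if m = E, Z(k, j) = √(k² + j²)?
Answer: 24*√13 ≈ 86.533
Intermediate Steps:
Z(k, j) = √(j² + k²)
E = 8 (E = 1*8 = 8)
m = 8
(q + m)*Z(4, 6) = (4 + 8)*√(6² + 4²) = 12*√(36 + 16) = 12*√52 = 12*(2*√13) = 24*√13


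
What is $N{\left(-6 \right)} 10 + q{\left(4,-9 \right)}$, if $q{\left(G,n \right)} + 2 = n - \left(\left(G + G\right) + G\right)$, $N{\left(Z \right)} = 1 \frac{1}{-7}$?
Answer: $- \frac{171}{7} \approx -24.429$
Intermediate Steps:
$N{\left(Z \right)} = - \frac{1}{7}$ ($N{\left(Z \right)} = 1 \left(- \frac{1}{7}\right) = - \frac{1}{7}$)
$q{\left(G,n \right)} = -2 + n - 3 G$ ($q{\left(G,n \right)} = -2 + \left(n - \left(\left(G + G\right) + G\right)\right) = -2 + \left(n - \left(2 G + G\right)\right) = -2 + \left(n - 3 G\right) = -2 - \left(- n + 3 G\right) = -2 + n - 3 G$)
$N{\left(-6 \right)} 10 + q{\left(4,-9 \right)} = \left(- \frac{1}{7}\right) 10 - 23 = - \frac{10}{7} - 23 = - \frac{171}{7}$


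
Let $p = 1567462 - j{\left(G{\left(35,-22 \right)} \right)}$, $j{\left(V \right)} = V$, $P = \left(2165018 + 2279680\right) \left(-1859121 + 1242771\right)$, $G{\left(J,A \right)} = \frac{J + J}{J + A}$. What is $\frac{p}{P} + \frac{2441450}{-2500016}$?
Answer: $- \frac{1207615289222415083}{1236583086299852200} \approx -0.97657$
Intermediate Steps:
$G{\left(J,A \right)} = \frac{2 J}{A + J}$
$P = -2739489612300$ ($P = 4444698 \left(-616350\right) = -2739489612300$)
$p = \frac{20376936}{13}$ ($p = 1567462 - 2 \cdot 35 \frac{1}{-22 + 35} = 1567462 - 2 \cdot 35 \cdot \frac{1}{13} = 1567462 - \frac{70}{13} = \frac{20376936}{13} \approx 1.5675 \cdot 10^{6}$)
$\frac{p}{P} + \frac{2441450}{-2500016} = \frac{20376936}{13 \left(-2739489612300\right)} + \frac{2441450}{-2500016} = \frac{20376936}{13} \left(- \frac{1}{2739489612300}\right) + 2441450 \left(- \frac{1}{2500016}\right) = - \frac{566026}{989260137775} - \frac{1220725}{1250008} = - \frac{1207615289222415083}{1236583086299852200}$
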